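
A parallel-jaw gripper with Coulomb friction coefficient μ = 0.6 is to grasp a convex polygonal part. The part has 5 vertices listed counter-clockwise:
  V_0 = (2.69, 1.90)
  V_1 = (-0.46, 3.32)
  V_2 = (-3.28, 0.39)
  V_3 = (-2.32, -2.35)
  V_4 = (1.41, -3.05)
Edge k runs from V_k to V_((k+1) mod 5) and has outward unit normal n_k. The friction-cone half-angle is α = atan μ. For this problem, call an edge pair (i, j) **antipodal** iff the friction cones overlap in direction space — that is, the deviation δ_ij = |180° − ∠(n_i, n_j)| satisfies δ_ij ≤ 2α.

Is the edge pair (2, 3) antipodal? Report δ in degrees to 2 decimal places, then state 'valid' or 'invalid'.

δ = 119.94°, invalid

α = atan 0.6 = 30.96°;  2α = 61.93°
edge 2: e_2 = (+0.96, -2.74);  n_2 = (-0.9438, -0.3307)
edge 3: e_3 = (+3.73, -0.70);  n_3 = (-0.1844, -0.9828)
∠(n_2, n_3) = 60.06°
δ = |180° − 60.06°| = 119.94°
119.94° > 2α = 61.93°  →  invalid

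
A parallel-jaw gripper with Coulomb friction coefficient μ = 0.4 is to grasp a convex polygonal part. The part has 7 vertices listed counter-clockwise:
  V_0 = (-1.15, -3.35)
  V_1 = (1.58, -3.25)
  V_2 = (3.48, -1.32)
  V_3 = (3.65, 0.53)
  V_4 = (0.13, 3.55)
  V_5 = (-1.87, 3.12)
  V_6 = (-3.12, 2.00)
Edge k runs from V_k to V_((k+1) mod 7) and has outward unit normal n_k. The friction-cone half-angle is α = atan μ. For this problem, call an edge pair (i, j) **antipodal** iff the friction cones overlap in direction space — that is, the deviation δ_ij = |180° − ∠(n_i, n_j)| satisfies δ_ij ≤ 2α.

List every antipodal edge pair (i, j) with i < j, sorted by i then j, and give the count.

count = 8; pairs: (0,3), (0,4), (0,5), (1,4), (1,5), (2,5), (2,6), (3,6)

α = atan 0.4 = 21.80°;  2α = 43.60°
n_0 = (+0.0366, -0.9993)
n_1 = (+0.7126, -0.7015)
n_2 = (+0.9958, -0.0915)
n_3 = (+0.6511, +0.7590)
n_4 = (-0.2102, +0.9777)
n_5 = (-0.6673, +0.7448)
n_6 = (-0.9384, -0.3455)
  (0,1): δ = 136.65°  ·
  (0,2): δ = 97.35°  ·
  (0,3): δ = 42.73°  ✓
  (0,4): δ = 10.04°  ✓
  (0,5): δ = 39.76°  ✓
  (0,6): δ = 108.12°  ·
  (1,2): δ = 140.70°  ·
  (1,3): δ = 86.08°  ·
  (1,4): δ = 33.31°  ✓
  (1,5): δ = 3.59°  ✓
  (1,6): δ = 64.77°  ·
  (2,3): δ = 125.38°  ·
  (2,4): δ = 72.62°  ·
  (2,5): δ = 42.89°  ✓
  (2,6): δ = 25.47°  ✓
  (3,4): δ = 127.24°  ·
  (3,5): δ = 97.51°  ·
  (3,6): δ = 29.16°  ✓
  (4,5): δ = 150.27°  ·
  (4,6): δ = 81.92°  ·
  (5,6): δ = 111.65°  ·
antipodal pairs: 8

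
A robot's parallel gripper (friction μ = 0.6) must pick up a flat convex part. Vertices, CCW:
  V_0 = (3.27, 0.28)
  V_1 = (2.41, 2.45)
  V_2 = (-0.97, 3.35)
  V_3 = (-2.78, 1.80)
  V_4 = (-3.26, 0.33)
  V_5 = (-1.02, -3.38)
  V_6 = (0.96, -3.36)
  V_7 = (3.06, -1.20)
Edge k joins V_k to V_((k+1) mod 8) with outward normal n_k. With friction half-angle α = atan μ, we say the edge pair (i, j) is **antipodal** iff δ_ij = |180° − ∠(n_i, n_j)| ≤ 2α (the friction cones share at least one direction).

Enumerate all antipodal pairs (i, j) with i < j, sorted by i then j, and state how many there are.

count = 11; pairs: (0,3), (0,4), (1,4), (1,5), (1,6), (2,5), (2,6), (2,7), (3,6), (3,7), (4,7)

α = atan 0.6 = 30.96°;  2α = 61.93°
n_0 = (+0.9297, +0.3684)
n_1 = (+0.2573, +0.9663)
n_2 = (-0.6504, +0.7596)
n_3 = (-0.9506, +0.3104)
n_4 = (-0.8561, -0.5169)
n_5 = (+0.0101, -0.9999)
n_6 = (+0.7170, -0.6971)
n_7 = (+0.9901, -0.1405)
  (0,1): δ = 126.53°  ·
  (0,2): δ = 71.04°  ·
  (0,3): δ = 39.70°  ✓
  (0,4): δ = 9.50°  ✓
  (0,5): δ = 68.96°  ·
  (0,6): δ = 114.19°  ·
  (0,7): δ = 150.31°  ·
  (1,2): δ = 124.51°  ·
  (1,3): δ = 93.17°  ·
  (1,4): δ = 43.97°  ✓
  (1,5): δ = 15.49°  ✓
  (1,6): δ = 60.72°  ✓
  (1,7): δ = 96.83°  ·
  (2,3): δ = 148.66°  ·
  (2,4): δ = 99.45°  ·
  (2,5): δ = 40.00°  ✓
  (2,6): δ = 5.23°  ✓
  (2,7): δ = 41.35°  ✓
  (3,4): δ = 130.79°  ·
  (3,5): δ = 71.34°  ·
  (3,6): δ = 26.11°  ✓
  (3,7): δ = 10.01°  ✓
  (4,5): δ = 120.54°  ·
  (4,6): δ = 75.32°  ·
  (4,7): δ = 39.20°  ✓
  (5,6): δ = 134.77°  ·
  (5,7): δ = 98.65°  ·
  (6,7): δ = 143.88°  ·
antipodal pairs: 11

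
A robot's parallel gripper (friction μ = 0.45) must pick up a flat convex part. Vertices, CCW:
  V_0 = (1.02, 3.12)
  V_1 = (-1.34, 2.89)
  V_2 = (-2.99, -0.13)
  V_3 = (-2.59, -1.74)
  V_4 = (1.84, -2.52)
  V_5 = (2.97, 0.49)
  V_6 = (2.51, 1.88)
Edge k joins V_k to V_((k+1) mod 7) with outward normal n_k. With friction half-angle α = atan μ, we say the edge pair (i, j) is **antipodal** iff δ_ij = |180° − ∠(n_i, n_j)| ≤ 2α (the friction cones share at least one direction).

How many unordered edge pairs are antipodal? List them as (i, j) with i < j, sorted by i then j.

count = 7; pairs: (0,3), (1,4), (1,5), (2,4), (2,5), (2,6), (3,6)

α = atan 0.45 = 24.23°;  2α = 48.46°
n_0 = (-0.0970, +0.9953)
n_1 = (-0.8776, +0.4795)
n_2 = (-0.9705, -0.2411)
n_3 = (-0.1734, -0.9849)
n_4 = (+0.9362, -0.3515)
n_5 = (+0.9494, +0.3142)
n_6 = (+0.6397, +0.7686)
  (0,1): δ = 124.22°  ·
  (0,2): δ = 81.61°  ·
  (0,3): δ = 15.55°  ✓
  (0,4): δ = 63.86°  ·
  (0,5): δ = 102.74°  ·
  (0,6): δ = 134.67°  ·
  (1,2): δ = 137.40°  ·
  (1,3): δ = 71.34°  ·
  (1,4): δ = 8.07°  ✓
  (1,5): δ = 46.96°  ✓
  (1,6): δ = 78.88°  ·
  (2,3): δ = 113.94°  ·
  (2,4): δ = 34.53°  ✓
  (2,5): δ = 4.36°  ✓
  (2,6): δ = 36.28°  ✓
  (3,4): δ = 100.59°  ·
  (3,5): δ = 61.70°  ·
  (3,6): δ = 29.78°  ✓
  (4,5): δ = 141.11°  ·
  (4,6): δ = 109.19°  ·
  (5,6): δ = 148.08°  ·
antipodal pairs: 7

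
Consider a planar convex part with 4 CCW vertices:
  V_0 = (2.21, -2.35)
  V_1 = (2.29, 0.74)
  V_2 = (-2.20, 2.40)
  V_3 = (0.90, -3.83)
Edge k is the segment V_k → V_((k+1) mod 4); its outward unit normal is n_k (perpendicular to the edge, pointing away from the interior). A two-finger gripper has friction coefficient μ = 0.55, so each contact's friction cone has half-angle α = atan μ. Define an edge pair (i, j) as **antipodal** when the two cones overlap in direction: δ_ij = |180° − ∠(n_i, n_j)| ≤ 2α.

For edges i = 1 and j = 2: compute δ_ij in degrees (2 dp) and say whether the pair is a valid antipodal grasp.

α = atan 0.55 = 28.81°;  2α = 57.62°
edge 1: e_1 = (-4.49, +1.66);  n_1 = (+0.3468, +0.9380)
edge 2: e_2 = (+3.10, -6.23);  n_2 = (-0.8953, -0.4455)
∠(n_1, n_2) = 136.74°
δ = |180° − 136.74°| = 43.26°
43.26° ≤ 2α = 57.62°  →  valid

δ = 43.26°, valid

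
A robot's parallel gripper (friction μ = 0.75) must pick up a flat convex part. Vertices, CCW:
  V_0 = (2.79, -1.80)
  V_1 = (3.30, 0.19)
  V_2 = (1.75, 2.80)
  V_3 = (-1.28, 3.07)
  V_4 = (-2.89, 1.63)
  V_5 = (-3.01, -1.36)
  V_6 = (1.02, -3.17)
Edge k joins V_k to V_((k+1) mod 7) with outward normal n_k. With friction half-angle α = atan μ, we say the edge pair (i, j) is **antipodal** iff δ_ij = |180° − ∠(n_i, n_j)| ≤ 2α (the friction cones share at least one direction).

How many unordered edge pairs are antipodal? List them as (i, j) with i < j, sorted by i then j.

count = 9; pairs: (0,3), (0,4), (1,4), (1,5), (2,5), (2,6), (3,5), (3,6), (4,6)

α = atan 0.75 = 36.87°;  2α = 73.74°
n_0 = (+0.9687, -0.2483)
n_1 = (+0.8598, +0.5106)
n_2 = (+0.0888, +0.9961)
n_3 = (-0.6667, +0.7454)
n_4 = (-0.9992, +0.0401)
n_5 = (-0.4097, -0.9122)
n_6 = (+0.6121, -0.7908)
  (0,1): δ = 134.92°  ·
  (0,2): δ = 80.72°  ·
  (0,3): δ = 33.82°  ✓
  (0,4): δ = 12.08°  ✓
  (0,5): δ = 80.19°  ·
  (0,6): δ = 142.11°  ·
  (1,2): δ = 125.80°  ·
  (1,3): δ = 78.90°  ·
  (1,4): δ = 33.00°  ✓
  (1,5): δ = 35.11°  ✓
  (1,6): δ = 97.04°  ·
  (2,3): δ = 133.10°  ·
  (2,4): δ = 87.21°  ·
  (2,5): δ = 19.09°  ✓
  (2,6): δ = 42.83°  ✓
  (3,4): δ = 134.11°  ·
  (3,5): δ = 66.00°  ✓
  (3,6): δ = 4.07°  ✓
  (4,5): δ = 111.89°  ·
  (4,6): δ = 49.96°  ✓
  (5,6): δ = 118.07°  ·
antipodal pairs: 9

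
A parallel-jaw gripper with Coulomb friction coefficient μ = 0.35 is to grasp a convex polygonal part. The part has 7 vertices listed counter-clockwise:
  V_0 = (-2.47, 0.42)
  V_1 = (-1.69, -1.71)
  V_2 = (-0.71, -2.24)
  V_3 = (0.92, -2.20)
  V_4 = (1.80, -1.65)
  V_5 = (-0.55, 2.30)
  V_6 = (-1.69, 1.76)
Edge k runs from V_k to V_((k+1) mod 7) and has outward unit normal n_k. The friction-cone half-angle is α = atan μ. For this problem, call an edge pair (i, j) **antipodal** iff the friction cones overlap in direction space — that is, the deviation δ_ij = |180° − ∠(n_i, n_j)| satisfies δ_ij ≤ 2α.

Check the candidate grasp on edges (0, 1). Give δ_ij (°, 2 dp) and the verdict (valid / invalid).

δ = 138.52°, invalid

α = atan 0.35 = 19.29°;  2α = 38.58°
edge 0: e_0 = (+0.78, -2.13);  n_0 = (-0.9390, -0.3439)
edge 1: e_1 = (+0.98, -0.53);  n_1 = (-0.4757, -0.8796)
∠(n_0, n_1) = 41.48°
δ = |180° − 41.48°| = 138.52°
138.52° > 2α = 38.58°  →  invalid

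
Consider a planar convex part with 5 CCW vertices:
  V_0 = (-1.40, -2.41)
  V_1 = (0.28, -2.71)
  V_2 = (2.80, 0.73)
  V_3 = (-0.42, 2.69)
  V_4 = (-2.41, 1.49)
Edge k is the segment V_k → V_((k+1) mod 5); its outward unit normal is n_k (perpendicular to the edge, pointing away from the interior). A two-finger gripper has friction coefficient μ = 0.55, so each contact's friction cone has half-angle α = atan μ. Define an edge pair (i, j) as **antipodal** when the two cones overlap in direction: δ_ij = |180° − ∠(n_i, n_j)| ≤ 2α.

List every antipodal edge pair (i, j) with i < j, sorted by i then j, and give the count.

α = atan 0.55 = 28.81°;  2α = 57.62°
n_0 = (-0.1758, -0.9844)
n_1 = (+0.8067, -0.5910)
n_2 = (+0.5199, +0.8542)
n_3 = (-0.5164, +0.8564)
n_4 = (-0.9681, -0.2507)
  (0,1): δ = 116.10°  ·
  (0,2): δ = 21.20°  ✓
  (0,3): δ = 41.22°  ✓
  (0,4): δ = 114.64°  ·
  (1,2): δ = 85.10°  ·
  (1,3): δ = 22.68°  ✓
  (1,4): δ = 50.74°  ✓
  (2,3): δ = 117.58°  ·
  (2,4): δ = 44.15°  ✓
  (3,4): δ = 106.57°  ·
antipodal pairs: 5

count = 5; pairs: (0,2), (0,3), (1,3), (1,4), (2,4)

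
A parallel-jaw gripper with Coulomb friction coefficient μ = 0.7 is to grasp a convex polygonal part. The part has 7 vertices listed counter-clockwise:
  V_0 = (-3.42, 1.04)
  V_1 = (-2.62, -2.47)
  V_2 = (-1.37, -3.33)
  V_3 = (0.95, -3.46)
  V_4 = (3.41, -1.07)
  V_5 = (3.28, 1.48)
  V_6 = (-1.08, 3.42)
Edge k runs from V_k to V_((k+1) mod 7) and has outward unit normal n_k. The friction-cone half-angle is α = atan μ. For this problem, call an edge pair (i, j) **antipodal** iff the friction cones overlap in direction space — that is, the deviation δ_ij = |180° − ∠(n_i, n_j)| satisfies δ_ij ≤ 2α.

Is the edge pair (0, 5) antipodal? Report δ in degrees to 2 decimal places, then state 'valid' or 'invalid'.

α = atan 0.7 = 34.99°;  2α = 69.98°
edge 0: e_0 = (+0.80, -3.51);  n_0 = (-0.9750, -0.2222)
edge 5: e_5 = (-4.36, +1.94);  n_5 = (+0.4065, +0.9136)
∠(n_0, n_5) = 126.83°
δ = |180° − 126.83°| = 53.17°
53.17° ≤ 2α = 69.98°  →  valid

δ = 53.17°, valid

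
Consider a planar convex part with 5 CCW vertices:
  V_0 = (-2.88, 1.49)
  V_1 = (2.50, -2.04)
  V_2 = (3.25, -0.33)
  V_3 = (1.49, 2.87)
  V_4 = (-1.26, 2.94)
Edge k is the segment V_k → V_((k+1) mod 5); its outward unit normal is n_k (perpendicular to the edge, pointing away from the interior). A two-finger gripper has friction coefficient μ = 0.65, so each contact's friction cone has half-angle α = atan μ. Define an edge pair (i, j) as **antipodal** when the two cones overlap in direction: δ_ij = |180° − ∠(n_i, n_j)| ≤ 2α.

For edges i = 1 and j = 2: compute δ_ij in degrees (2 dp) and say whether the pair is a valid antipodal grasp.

δ = 127.51°, invalid

α = atan 0.65 = 33.02°;  2α = 66.05°
edge 1: e_1 = (+0.75, +1.71);  n_1 = (+0.9158, -0.4017)
edge 2: e_2 = (-1.76, +3.20);  n_2 = (+0.8762, +0.4819)
∠(n_1, n_2) = 52.49°
δ = |180° − 52.49°| = 127.51°
127.51° > 2α = 66.05°  →  invalid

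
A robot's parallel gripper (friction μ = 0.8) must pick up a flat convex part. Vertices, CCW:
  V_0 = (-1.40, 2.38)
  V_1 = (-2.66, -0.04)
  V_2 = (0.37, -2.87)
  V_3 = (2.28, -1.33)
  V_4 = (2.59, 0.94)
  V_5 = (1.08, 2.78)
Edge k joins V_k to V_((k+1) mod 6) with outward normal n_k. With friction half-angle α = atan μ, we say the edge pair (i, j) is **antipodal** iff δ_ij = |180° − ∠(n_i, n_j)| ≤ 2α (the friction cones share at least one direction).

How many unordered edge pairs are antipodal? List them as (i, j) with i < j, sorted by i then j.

count = 8; pairs: (0,2), (0,3), (0,4), (1,3), (1,4), (1,5), (2,5), (3,5)

α = atan 0.8 = 38.66°;  2α = 77.32°
n_0 = (-0.8870, +0.4618)
n_1 = (-0.6826, -0.7308)
n_2 = (+0.6277, -0.7785)
n_3 = (+0.9908, -0.1353)
n_4 = (+0.7730, +0.6344)
n_5 = (-0.1592, +0.9872)
  (0,1): δ = 105.54°  ·
  (0,2): δ = 23.62°  ✓
  (0,3): δ = 19.73°  ✓
  (0,4): δ = 66.88°  ✓
  (0,5): δ = 126.67°  ·
  (1,2): δ = 98.08°  ·
  (1,3): δ = 54.73°  ✓
  (1,4): δ = 7.58°  ✓
  (1,5): δ = 52.21°  ✓
  (2,3): δ = 136.66°  ·
  (2,4): δ = 89.50°  ·
  (2,5): δ = 29.72°  ✓
  (3,4): δ = 132.85°  ·
  (3,5): δ = 73.06°  ✓
  (4,5): δ = 120.21°  ·
antipodal pairs: 8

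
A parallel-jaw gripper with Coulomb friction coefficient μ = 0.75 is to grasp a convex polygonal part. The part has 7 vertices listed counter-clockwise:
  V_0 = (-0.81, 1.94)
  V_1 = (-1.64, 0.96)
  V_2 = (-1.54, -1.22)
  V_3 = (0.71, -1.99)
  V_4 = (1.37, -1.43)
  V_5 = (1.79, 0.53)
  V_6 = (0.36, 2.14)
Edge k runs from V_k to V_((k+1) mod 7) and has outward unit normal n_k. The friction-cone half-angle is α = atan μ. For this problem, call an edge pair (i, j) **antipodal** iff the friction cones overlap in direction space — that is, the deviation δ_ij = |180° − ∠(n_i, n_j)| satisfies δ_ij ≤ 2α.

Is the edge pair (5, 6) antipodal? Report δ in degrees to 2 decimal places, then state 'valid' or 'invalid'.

δ = 121.91°, invalid

α = atan 0.75 = 36.87°;  2α = 73.74°
edge 5: e_5 = (-1.43, +1.61);  n_5 = (+0.7477, +0.6641)
edge 6: e_6 = (-1.17, -0.20);  n_6 = (-0.1685, +0.9857)
∠(n_5, n_6) = 58.09°
δ = |180° − 58.09°| = 121.91°
121.91° > 2α = 73.74°  →  invalid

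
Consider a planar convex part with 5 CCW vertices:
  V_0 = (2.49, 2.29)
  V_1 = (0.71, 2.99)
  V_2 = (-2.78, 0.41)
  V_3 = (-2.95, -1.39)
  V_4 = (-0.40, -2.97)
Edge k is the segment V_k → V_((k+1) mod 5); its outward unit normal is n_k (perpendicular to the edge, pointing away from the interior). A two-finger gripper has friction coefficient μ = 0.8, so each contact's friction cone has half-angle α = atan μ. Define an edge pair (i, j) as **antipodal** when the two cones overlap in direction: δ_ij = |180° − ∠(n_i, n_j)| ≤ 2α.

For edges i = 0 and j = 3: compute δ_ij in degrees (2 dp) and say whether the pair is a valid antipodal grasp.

δ = 10.32°, valid

α = atan 0.8 = 38.66°;  2α = 77.32°
edge 0: e_0 = (-1.78, +0.70);  n_0 = (+0.3660, +0.9306)
edge 3: e_3 = (+2.55, -1.58);  n_3 = (-0.5267, -0.8501)
∠(n_0, n_3) = 169.68°
δ = |180° − 169.68°| = 10.32°
10.32° ≤ 2α = 77.32°  →  valid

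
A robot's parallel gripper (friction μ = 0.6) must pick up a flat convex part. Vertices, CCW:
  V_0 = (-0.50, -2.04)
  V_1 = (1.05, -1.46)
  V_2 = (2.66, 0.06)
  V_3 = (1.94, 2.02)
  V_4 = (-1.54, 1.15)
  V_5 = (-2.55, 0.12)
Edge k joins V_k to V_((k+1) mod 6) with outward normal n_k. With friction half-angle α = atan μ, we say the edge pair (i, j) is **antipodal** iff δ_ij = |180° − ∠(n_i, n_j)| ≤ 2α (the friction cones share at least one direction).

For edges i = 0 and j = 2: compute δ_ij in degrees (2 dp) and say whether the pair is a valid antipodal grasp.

α = atan 0.6 = 30.96°;  2α = 61.93°
edge 0: e_0 = (+1.55, +0.58);  n_0 = (+0.3505, -0.9366)
edge 2: e_2 = (-0.72, +1.96);  n_2 = (+0.9387, +0.3448)
∠(n_0, n_2) = 89.66°
δ = |180° − 89.66°| = 90.34°
90.34° > 2α = 61.93°  →  invalid

δ = 90.34°, invalid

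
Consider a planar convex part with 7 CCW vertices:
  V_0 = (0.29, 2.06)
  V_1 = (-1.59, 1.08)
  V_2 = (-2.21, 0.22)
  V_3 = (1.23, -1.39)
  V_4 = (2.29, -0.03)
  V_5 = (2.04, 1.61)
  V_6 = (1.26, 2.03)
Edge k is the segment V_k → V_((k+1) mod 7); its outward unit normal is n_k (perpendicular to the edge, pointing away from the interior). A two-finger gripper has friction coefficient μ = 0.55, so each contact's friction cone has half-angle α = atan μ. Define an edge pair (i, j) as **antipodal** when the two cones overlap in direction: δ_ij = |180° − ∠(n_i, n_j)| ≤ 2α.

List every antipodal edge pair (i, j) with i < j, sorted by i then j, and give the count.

α = atan 0.55 = 28.81°;  2α = 57.62°
n_0 = (-0.4622, +0.8868)
n_1 = (-0.8112, +0.5848)
n_2 = (-0.4239, -0.9057)
n_3 = (+0.7887, -0.6147)
n_4 = (+0.9886, +0.1507)
n_5 = (+0.4741, +0.8805)
n_6 = (+0.0309, +0.9995)
  (0,1): δ = 153.32°  ·
  (0,2): δ = 52.61°  ✓
  (0,3): δ = 24.53°  ✓
  (0,4): δ = 71.14°  ·
  (0,5): δ = 124.17°  ·
  (0,6): δ = 150.70°  ·
  (1,2): δ = 79.29°  ·
  (1,3): δ = 2.14°  ✓
  (1,4): δ = 44.46°  ✓
  (1,5): δ = 97.49°  ·
  (1,6): δ = 124.02°  ·
  (2,3): δ = 102.85°  ·
  (2,4): δ = 56.25°  ✓
  (2,5): δ = 3.22°  ✓
  (2,6): δ = 23.31°  ✓
  (3,4): δ = 133.40°  ·
  (3,5): δ = 80.37°  ·
  (3,6): δ = 53.84°  ✓
  (4,5): δ = 126.97°  ·
  (4,6): δ = 100.44°  ·
  (5,6): δ = 153.47°  ·
antipodal pairs: 8

count = 8; pairs: (0,2), (0,3), (1,3), (1,4), (2,4), (2,5), (2,6), (3,6)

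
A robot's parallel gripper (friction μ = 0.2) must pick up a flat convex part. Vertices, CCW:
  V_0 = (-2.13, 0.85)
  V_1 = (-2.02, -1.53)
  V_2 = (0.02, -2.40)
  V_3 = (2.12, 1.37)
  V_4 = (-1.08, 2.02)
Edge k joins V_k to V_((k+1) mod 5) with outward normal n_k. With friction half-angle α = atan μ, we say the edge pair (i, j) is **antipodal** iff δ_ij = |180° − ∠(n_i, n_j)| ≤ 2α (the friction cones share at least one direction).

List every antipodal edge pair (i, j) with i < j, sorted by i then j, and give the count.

α = atan 0.2 = 11.31°;  2α = 22.62°
n_0 = (-0.9989, -0.0462)
n_1 = (-0.3923, -0.9198)
n_2 = (+0.8736, -0.4866)
n_3 = (+0.1991, +0.9800)
n_4 = (-0.7442, +0.6679)
  (0,1): δ = 115.74°  ·
  (0,2): δ = 31.77°  ·
  (0,3): δ = 75.87°  ·
  (0,4): δ = 135.45°  ·
  (1,2): δ = 96.02°  ·
  (1,3): δ = 11.61°  ✓
  (1,4): δ = 71.19°  ·
  (2,3): δ = 72.36°  ·
  (2,4): δ = 12.79°  ✓
  (3,4): δ = 120.42°  ·
antipodal pairs: 2

count = 2; pairs: (1,3), (2,4)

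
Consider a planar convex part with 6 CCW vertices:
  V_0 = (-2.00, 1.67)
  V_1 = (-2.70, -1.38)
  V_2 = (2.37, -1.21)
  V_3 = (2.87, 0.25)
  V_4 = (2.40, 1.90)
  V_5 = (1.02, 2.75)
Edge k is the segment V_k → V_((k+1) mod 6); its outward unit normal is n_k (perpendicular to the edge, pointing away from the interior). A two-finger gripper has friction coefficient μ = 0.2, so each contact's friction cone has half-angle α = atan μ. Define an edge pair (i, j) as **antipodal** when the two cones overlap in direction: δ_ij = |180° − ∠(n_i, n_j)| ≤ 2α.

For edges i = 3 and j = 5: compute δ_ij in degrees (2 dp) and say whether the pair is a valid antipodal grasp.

δ = 86.22°, invalid

α = atan 0.2 = 11.31°;  2α = 22.62°
edge 3: e_3 = (-0.47, +1.65);  n_3 = (+0.9617, +0.2740)
edge 5: e_5 = (-3.02, -1.08);  n_5 = (-0.3367, +0.9416)
∠(n_3, n_5) = 93.78°
δ = |180° − 93.78°| = 86.22°
86.22° > 2α = 22.62°  →  invalid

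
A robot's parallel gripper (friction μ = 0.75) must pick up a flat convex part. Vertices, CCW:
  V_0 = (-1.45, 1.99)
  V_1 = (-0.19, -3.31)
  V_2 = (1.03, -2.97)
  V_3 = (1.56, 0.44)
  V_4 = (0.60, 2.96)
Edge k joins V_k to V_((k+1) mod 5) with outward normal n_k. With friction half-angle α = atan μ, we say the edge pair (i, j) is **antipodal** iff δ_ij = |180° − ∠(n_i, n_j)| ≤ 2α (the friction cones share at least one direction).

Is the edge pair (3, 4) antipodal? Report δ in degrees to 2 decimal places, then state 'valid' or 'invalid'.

α = atan 0.75 = 36.87°;  2α = 73.74°
edge 3: e_3 = (-0.96, +2.52);  n_3 = (+0.9345, +0.3560)
edge 4: e_4 = (-2.05, -0.97);  n_4 = (-0.4277, +0.9039)
∠(n_3, n_4) = 94.47°
δ = |180° − 94.47°| = 85.53°
85.53° > 2α = 73.74°  →  invalid

δ = 85.53°, invalid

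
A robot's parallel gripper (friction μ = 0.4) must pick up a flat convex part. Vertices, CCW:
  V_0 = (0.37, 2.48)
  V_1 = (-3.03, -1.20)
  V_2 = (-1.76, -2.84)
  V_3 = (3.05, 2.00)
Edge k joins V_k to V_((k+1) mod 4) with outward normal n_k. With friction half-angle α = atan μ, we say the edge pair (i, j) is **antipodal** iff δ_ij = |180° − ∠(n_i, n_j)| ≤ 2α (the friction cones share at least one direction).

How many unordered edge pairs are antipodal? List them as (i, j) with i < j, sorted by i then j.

α = atan 0.4 = 21.80°;  2α = 43.60°
n_0 = (-0.7345, +0.6786)
n_1 = (-0.7906, -0.6123)
n_2 = (+0.7093, -0.7049)
n_3 = (+0.1763, +0.9843)
  (0,1): δ = 99.51°  ·
  (0,2): δ = 2.09°  ✓
  (0,3): δ = 122.58°  ·
  (1,2): δ = 82.58°  ·
  (1,3): δ = 42.09°  ✓
  (2,3): δ = 55.33°  ·
antipodal pairs: 2

count = 2; pairs: (0,2), (1,3)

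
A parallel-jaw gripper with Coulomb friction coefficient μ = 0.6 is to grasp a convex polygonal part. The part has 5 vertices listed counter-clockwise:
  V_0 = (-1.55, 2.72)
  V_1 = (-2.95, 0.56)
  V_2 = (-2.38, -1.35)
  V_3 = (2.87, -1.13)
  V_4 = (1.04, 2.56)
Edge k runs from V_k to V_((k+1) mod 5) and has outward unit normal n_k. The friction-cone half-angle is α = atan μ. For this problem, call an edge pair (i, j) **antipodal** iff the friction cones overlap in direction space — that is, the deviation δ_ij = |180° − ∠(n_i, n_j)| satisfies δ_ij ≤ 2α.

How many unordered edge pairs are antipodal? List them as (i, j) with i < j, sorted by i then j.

α = atan 0.6 = 30.96°;  2α = 61.93°
n_0 = (-0.8392, +0.5439)
n_1 = (-0.9582, -0.2860)
n_2 = (+0.0419, -0.9991)
n_3 = (+0.8959, +0.4443)
n_4 = (+0.0617, +0.9981)
  (0,1): δ = 130.43°  ·
  (0,2): δ = 54.65°  ✓
  (0,3): δ = 59.33°  ✓
  (0,4): δ = 119.41°  ·
  (1,2): δ = 104.22°  ·
  (1,3): δ = 9.76°  ✓
  (1,4): δ = 69.85°  ·
  (2,3): δ = 66.02°  ·
  (2,4): δ = 5.93°  ✓
  (3,4): δ = 119.91°  ·
antipodal pairs: 4

count = 4; pairs: (0,2), (0,3), (1,3), (2,4)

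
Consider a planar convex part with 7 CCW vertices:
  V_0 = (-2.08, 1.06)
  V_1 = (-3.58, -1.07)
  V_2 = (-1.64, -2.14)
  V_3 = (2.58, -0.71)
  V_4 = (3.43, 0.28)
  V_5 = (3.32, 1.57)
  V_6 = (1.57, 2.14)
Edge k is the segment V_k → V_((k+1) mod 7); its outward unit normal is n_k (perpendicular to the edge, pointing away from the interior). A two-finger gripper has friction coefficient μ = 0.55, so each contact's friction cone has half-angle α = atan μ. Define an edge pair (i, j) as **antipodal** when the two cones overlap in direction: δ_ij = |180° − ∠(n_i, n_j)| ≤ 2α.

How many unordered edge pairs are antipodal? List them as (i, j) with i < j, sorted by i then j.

α = atan 0.55 = 28.81°;  2α = 57.62°
n_0 = (-0.8176, +0.5758)
n_1 = (-0.4830, -0.8756)
n_2 = (+0.3209, -0.9471)
n_3 = (+0.7587, -0.6514)
n_4 = (+0.9964, +0.0850)
n_5 = (+0.3097, +0.9508)
n_6 = (-0.2837, +0.9589)
  (0,1): δ = 83.72°  ·
  (0,2): δ = 36.13°  ✓
  (0,3): δ = 5.49°  ✓
  (0,4): δ = 40.03°  ✓
  (0,5): δ = 107.11°  ·
  (0,6): δ = 141.64°  ·
  (1,2): δ = 132.40°  ·
  (1,3): δ = 101.77°  ·
  (1,4): δ = 56.25°  ✓
  (1,5): δ = 10.84°  ✓
  (1,6): δ = 45.36°  ✓
  (2,3): δ = 149.37°  ·
  (2,4): δ = 103.85°  ·
  (2,5): δ = 36.76°  ✓
  (2,6): δ = 2.24°  ✓
  (3,4): δ = 134.48°  ·
  (3,5): δ = 67.39°  ·
  (3,6): δ = 32.87°  ✓
  (4,5): δ = 112.92°  ·
  (4,6): δ = 78.39°  ·
  (5,6): δ = 145.48°  ·
antipodal pairs: 9

count = 9; pairs: (0,2), (0,3), (0,4), (1,4), (1,5), (1,6), (2,5), (2,6), (3,6)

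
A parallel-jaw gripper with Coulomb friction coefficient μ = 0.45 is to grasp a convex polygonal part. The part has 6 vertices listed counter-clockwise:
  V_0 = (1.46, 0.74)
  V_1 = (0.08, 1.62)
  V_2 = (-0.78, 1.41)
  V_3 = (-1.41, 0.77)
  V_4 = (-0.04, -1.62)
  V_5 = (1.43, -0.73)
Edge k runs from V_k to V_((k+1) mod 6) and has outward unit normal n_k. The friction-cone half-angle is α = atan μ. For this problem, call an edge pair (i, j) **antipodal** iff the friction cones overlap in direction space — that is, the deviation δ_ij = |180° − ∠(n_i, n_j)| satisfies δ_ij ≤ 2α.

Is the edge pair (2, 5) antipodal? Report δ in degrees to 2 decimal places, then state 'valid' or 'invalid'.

δ = 43.38°, valid

α = atan 0.45 = 24.23°;  2α = 48.46°
edge 2: e_2 = (-0.63, -0.64);  n_2 = (-0.7127, +0.7015)
edge 5: e_5 = (+0.03, +1.47);  n_5 = (+0.9998, -0.0204)
∠(n_2, n_5) = 136.62°
δ = |180° − 136.62°| = 43.38°
43.38° ≤ 2α = 48.46°  →  valid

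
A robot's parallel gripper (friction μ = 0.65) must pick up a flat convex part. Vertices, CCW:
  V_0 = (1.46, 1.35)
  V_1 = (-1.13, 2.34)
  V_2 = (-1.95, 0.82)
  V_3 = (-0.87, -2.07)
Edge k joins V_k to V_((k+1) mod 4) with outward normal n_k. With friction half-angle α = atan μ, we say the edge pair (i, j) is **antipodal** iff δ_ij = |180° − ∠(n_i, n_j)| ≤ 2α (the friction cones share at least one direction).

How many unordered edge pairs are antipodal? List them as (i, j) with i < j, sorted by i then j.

count = 3; pairs: (0,2), (1,3), (2,3)

α = atan 0.65 = 33.02°;  2α = 66.05°
n_0 = (+0.3570, +0.9341)
n_1 = (-0.8801, +0.4748)
n_2 = (-0.9367, -0.3501)
n_3 = (+0.8264, -0.5630)
  (0,1): δ = 97.43°  ·
  (0,2): δ = 48.59°  ✓
  (0,3): δ = 76.65°  ·
  (1,2): δ = 131.16°  ·
  (1,3): δ = 5.92°  ✓
  (2,3): δ = 54.76°  ✓
antipodal pairs: 3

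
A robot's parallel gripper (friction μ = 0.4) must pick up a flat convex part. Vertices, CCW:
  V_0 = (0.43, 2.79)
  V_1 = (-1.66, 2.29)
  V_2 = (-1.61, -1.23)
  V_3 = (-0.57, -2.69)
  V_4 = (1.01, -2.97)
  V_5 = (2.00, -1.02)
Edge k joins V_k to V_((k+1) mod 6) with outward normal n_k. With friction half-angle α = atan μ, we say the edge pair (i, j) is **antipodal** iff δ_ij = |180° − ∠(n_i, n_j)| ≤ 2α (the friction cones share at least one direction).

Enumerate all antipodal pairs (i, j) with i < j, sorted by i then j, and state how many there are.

α = atan 0.4 = 21.80°;  2α = 43.60°
n_0 = (-0.2327, +0.9726)
n_1 = (-0.9999, -0.0142)
n_2 = (-0.8145, -0.5802)
n_3 = (-0.1745, -0.9847)
n_4 = (+0.8917, -0.4527)
n_5 = (+0.9246, +0.3810)
  (0,1): δ = 102.64°  ·
  (0,2): δ = 67.99°  ·
  (0,3): δ = 23.50°  ✓
  (0,4): δ = 49.63°  ·
  (0,5): δ = 98.94°  ·
  (1,2): δ = 145.35°  ·
  (1,3): δ = 100.86°  ·
  (1,4): δ = 27.73°  ✓
  (1,5): δ = 21.58°  ✓
  (2,3): δ = 135.51°  ·
  (2,4): δ = 62.38°  ·
  (2,5): δ = 13.07°  ✓
  (3,4): δ = 106.87°  ·
  (3,5): δ = 57.56°  ·
  (4,5): δ = 130.69°  ·
antipodal pairs: 4

count = 4; pairs: (0,3), (1,4), (1,5), (2,5)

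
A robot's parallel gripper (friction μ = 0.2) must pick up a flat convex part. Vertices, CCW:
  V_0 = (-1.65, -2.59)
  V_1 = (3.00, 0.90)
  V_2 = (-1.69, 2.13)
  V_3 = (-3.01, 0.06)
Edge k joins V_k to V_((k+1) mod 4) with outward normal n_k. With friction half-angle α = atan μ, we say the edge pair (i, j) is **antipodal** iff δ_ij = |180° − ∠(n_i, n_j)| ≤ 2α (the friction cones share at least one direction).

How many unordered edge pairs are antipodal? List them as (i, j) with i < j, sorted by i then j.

α = atan 0.2 = 11.31°;  2α = 22.62°
n_0 = (+0.6003, -0.7998)
n_1 = (+0.2537, +0.9673)
n_2 = (-0.8432, +0.5377)
n_3 = (-0.8897, -0.4566)
  (0,1): δ = 51.59°  ·
  (0,2): δ = 20.59°  ✓
  (0,3): δ = 80.28°  ·
  (1,2): δ = 107.83°  ·
  (1,3): δ = 48.14°  ·
  (2,3): δ = 120.31°  ·
antipodal pairs: 1

count = 1; pairs: (0,2)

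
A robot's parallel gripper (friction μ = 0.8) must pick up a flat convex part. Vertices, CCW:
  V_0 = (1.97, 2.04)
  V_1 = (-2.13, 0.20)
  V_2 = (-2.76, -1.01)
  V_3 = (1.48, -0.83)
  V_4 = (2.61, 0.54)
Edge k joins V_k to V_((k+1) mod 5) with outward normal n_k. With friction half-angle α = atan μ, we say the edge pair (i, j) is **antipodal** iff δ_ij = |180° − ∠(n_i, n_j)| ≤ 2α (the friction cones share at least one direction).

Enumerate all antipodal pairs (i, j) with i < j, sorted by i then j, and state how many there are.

count = 6; pairs: (0,2), (0,3), (1,2), (1,3), (1,4), (2,4)

α = atan 0.8 = 38.66°;  2α = 77.32°
n_0 = (-0.4094, +0.9123)
n_1 = (-0.8870, +0.4618)
n_2 = (+0.0424, -0.9991)
n_3 = (+0.7714, -0.6363)
n_4 = (+0.9198, +0.3924)
  (0,1): δ = 141.67°  ·
  (0,2): δ = 21.74°  ✓
  (0,3): δ = 26.31°  ✓
  (0,4): δ = 88.94°  ·
  (1,2): δ = 60.06°  ✓
  (1,3): δ = 12.01°  ✓
  (1,4): δ = 50.61°  ✓
  (2,3): δ = 131.95°  ·
  (2,4): δ = 69.32°  ✓
  (3,4): δ = 117.38°  ·
antipodal pairs: 6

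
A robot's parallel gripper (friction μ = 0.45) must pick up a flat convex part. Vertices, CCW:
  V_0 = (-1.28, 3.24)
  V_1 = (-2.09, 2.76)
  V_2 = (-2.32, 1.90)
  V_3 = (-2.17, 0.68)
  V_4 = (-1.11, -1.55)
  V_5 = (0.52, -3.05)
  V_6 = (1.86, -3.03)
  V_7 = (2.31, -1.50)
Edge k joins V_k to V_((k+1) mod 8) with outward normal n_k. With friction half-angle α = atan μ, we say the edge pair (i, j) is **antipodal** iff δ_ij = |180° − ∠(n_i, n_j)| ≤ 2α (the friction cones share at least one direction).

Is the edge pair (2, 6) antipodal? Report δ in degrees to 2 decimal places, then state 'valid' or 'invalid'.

δ = 23.40°, valid

α = atan 0.45 = 24.23°;  2α = 48.46°
edge 2: e_2 = (+0.15, -1.22);  n_2 = (-0.9925, -0.1220)
edge 6: e_6 = (+0.45, +1.53);  n_6 = (+0.9594, -0.2822)
∠(n_2, n_6) = 156.60°
δ = |180° − 156.60°| = 23.40°
23.40° ≤ 2α = 48.46°  →  valid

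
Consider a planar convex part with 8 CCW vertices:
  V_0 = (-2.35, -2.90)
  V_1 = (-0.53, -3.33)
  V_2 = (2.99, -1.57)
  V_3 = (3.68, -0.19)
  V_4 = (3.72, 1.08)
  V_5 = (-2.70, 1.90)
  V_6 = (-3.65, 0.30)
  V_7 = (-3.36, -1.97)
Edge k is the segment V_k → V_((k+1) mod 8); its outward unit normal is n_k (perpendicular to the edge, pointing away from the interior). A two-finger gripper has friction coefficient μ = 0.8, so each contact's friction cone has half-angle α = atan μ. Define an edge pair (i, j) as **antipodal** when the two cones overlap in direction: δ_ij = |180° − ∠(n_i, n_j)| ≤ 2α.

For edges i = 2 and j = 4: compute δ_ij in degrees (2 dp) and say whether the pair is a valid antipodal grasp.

α = atan 0.8 = 38.66°;  2α = 77.32°
edge 2: e_2 = (+0.69, +1.38);  n_2 = (+0.8944, -0.4472)
edge 4: e_4 = (-6.42, +0.82);  n_4 = (+0.1267, +0.9919)
∠(n_2, n_4) = 109.29°
δ = |180° − 109.29°| = 70.71°
70.71° ≤ 2α = 77.32°  →  valid

δ = 70.71°, valid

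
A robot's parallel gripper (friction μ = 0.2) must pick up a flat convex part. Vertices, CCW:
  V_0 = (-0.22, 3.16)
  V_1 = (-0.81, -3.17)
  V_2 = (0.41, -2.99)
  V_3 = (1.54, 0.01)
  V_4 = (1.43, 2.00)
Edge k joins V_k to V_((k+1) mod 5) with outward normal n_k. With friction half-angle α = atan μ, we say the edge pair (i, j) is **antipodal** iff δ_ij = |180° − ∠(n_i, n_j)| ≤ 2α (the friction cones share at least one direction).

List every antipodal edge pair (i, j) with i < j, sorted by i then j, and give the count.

count = 2; pairs: (0,2), (0,3)

α = atan 0.2 = 11.31°;  2α = 22.62°
n_0 = (-0.9957, +0.0928)
n_1 = (+0.1460, -0.9893)
n_2 = (+0.9358, -0.3525)
n_3 = (+0.9985, +0.0552)
n_4 = (+0.5751, +0.8181)
  (0,1): δ = 76.28°  ·
  (0,2): δ = 15.31°  ✓
  (0,3): δ = 8.49°  ✓
  (0,4): δ = 60.22°  ·
  (1,2): δ = 119.03°  ·
  (1,3): δ = 95.23°  ·
  (1,4): δ = 43.50°  ·
  (2,3): δ = 156.20°  ·
  (2,4): δ = 104.47°  ·
  (3,4): δ = 128.27°  ·
antipodal pairs: 2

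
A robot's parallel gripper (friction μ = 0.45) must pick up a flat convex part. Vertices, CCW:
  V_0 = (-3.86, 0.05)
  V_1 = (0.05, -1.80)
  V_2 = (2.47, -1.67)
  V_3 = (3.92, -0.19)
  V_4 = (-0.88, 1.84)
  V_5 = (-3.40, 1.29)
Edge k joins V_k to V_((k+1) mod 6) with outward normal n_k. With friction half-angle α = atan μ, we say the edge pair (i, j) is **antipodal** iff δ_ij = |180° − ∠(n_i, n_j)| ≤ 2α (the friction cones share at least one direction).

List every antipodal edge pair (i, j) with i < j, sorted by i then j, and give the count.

count = 6; pairs: (0,3), (0,4), (1,3), (1,4), (2,4), (2,5)

α = atan 0.45 = 24.23°;  2α = 48.46°
n_0 = (-0.4277, -0.9039)
n_1 = (+0.0536, -0.9986)
n_2 = (+0.7143, -0.6998)
n_3 = (+0.3895, +0.9210)
n_4 = (-0.2132, +0.9770)
n_5 = (-0.9376, +0.3478)
  (0,1): δ = 151.60°  ·
  (0,2): δ = 109.09°  ·
  (0,3): δ = 2.40°  ✓
  (0,4): δ = 37.63°  ✓
  (0,5): δ = 94.97°  ·
  (1,2): δ = 137.49°  ·
  (1,3): δ = 26.00°  ✓
  (1,4): δ = 9.24°  ✓
  (1,5): δ = 66.57°  ·
  (2,3): δ = 68.51°  ·
  (2,4): δ = 33.27°  ✓
  (2,5): δ = 24.06°  ✓
  (3,4): δ = 144.76°  ·
  (3,5): δ = 87.43°  ·
  (4,5): δ = 122.67°  ·
antipodal pairs: 6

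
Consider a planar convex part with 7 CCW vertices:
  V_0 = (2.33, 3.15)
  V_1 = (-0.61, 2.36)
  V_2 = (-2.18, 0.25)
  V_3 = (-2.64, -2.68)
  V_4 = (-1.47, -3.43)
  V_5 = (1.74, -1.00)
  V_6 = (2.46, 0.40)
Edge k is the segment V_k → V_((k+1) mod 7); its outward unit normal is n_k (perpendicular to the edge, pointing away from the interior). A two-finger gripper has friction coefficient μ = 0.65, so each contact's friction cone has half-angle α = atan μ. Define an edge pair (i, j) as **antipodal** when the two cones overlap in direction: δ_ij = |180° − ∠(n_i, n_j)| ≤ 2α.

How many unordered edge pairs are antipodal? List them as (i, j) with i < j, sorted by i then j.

count = 10; pairs: (0,3), (0,4), (0,5), (1,4), (1,5), (1,6), (2,4), (2,5), (2,6), (3,6)

α = atan 0.65 = 33.02°;  2α = 66.05°
n_0 = (-0.2595, +0.9657)
n_1 = (-0.8023, +0.5970)
n_2 = (-0.9879, +0.1551)
n_3 = (-0.5397, -0.8419)
n_4 = (+0.6036, -0.7973)
n_5 = (+0.8893, -0.4573)
n_6 = (+0.9989, +0.0472)
  (0,1): δ = 141.69°  ·
  (0,2): δ = 113.96°  ·
  (0,3): δ = 47.70°  ✓
  (0,4): δ = 22.09°  ✓
  (0,5): δ = 47.74°  ✓
  (0,6): δ = 77.67°  ·
  (1,2): δ = 152.27°  ·
  (1,3): δ = 86.01°  ·
  (1,4): δ = 16.22°  ✓
  (1,5): δ = 9.44°  ✓
  (1,6): δ = 39.36°  ✓
  (2,3): δ = 113.74°  ·
  (2,4): δ = 43.95°  ✓
  (2,5): δ = 18.29°  ✓
  (2,6): δ = 11.63°  ✓
  (3,4): δ = 110.21°  ·
  (3,5): δ = 84.56°  ·
  (3,6): δ = 54.63°  ✓
  (4,5): δ = 154.34°  ·
  (4,6): δ = 124.42°  ·
  (5,6): δ = 150.08°  ·
antipodal pairs: 10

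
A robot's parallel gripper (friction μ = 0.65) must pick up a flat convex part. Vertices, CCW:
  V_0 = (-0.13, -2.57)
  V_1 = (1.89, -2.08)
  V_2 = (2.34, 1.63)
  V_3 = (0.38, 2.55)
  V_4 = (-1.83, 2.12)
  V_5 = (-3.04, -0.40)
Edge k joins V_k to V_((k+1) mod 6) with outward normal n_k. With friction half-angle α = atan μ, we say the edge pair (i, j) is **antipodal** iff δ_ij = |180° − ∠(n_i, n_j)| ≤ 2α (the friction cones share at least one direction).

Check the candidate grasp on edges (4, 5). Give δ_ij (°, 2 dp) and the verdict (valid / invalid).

α = atan 0.65 = 33.02°;  2α = 66.05°
edge 4: e_4 = (-1.21, -2.52);  n_4 = (-0.9015, +0.4328)
edge 5: e_5 = (+2.91, -2.17);  n_5 = (-0.5978, -0.8016)
∠(n_4, n_5) = 78.94°
δ = |180° − 78.94°| = 101.06°
101.06° > 2α = 66.05°  →  invalid

δ = 101.06°, invalid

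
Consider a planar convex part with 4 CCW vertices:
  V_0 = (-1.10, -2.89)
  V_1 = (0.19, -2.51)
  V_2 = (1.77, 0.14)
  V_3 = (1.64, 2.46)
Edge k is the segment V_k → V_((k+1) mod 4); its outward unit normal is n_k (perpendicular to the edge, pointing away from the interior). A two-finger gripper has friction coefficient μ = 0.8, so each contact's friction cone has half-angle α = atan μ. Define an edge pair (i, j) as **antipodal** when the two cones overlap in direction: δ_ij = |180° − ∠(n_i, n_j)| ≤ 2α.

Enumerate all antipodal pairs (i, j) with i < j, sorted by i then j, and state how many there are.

count = 3; pairs: (0,3), (1,3), (2,3)

α = atan 0.8 = 38.66°;  2α = 77.32°
n_0 = (+0.2826, -0.9592)
n_1 = (+0.8589, -0.5121)
n_2 = (+0.9984, +0.0559)
n_3 = (-0.8901, +0.4558)
  (0,1): δ = 137.22°  ·
  (0,2): δ = 103.21°  ·
  (0,3): δ = 46.47°  ✓
  (1,2): δ = 145.99°  ·
  (1,3): δ = 3.69°  ✓
  (2,3): δ = 30.33°  ✓
antipodal pairs: 3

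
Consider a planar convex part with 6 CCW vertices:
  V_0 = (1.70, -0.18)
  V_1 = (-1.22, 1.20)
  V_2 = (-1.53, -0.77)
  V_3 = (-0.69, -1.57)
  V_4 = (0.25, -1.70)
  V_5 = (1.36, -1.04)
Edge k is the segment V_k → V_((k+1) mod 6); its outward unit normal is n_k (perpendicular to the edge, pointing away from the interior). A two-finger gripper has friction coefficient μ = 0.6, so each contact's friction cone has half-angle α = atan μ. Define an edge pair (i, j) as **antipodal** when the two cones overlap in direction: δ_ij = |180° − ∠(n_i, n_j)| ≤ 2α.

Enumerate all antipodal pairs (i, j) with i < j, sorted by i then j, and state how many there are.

count = 5; pairs: (0,2), (0,3), (0,4), (1,4), (1,5)

α = atan 0.6 = 30.96°;  2α = 61.93°
n_0 = (+0.4273, +0.9041)
n_1 = (-0.9878, +0.1554)
n_2 = (-0.6897, -0.7241)
n_3 = (-0.1370, -0.9906)
n_4 = (+0.5111, -0.8595)
n_5 = (+0.9300, -0.3677)
  (0,1): δ = 73.65°  ·
  (0,2): δ = 18.31°  ✓
  (0,3): δ = 17.42°  ✓
  (0,4): δ = 56.03°  ✓
  (0,5): δ = 93.72°  ·
  (1,2): δ = 124.66°  ·
  (1,3): δ = 88.93°  ·
  (1,4): δ = 50.32°  ✓
  (1,5): δ = 12.63°  ✓
  (2,3): δ = 144.27°  ·
  (2,4): δ = 105.66°  ·
  (2,5): δ = 67.97°  ·
  (3,4): δ = 141.39°  ·
  (3,5): δ = 103.70°  ·
  (4,5): δ = 142.31°  ·
antipodal pairs: 5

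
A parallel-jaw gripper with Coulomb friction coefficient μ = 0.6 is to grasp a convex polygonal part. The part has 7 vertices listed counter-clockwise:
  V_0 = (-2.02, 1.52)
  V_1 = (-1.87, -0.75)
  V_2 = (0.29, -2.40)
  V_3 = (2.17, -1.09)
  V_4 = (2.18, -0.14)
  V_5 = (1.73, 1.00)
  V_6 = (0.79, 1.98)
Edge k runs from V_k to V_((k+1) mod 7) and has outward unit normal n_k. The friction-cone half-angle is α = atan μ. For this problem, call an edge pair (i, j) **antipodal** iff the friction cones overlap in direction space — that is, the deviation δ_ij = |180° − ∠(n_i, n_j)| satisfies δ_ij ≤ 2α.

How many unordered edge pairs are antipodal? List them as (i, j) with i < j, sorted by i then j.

count = 9; pairs: (0,2), (0,3), (0,4), (0,5), (1,3), (1,4), (1,5), (1,6), (2,6)

α = atan 0.6 = 30.96°;  2α = 61.93°
n_0 = (-0.9978, -0.0659)
n_1 = (-0.6070, -0.7947)
n_2 = (+0.5717, -0.8205)
n_3 = (+0.9999, -0.0105)
n_4 = (+0.9302, +0.3672)
n_5 = (+0.7217, +0.6922)
n_6 = (-0.1616, +0.9869)
  (0,1): δ = 131.16°  ·
  (0,2): δ = 58.91°  ✓
  (0,3): δ = 4.38°  ✓
  (0,4): δ = 17.76°  ✓
  (0,5): δ = 40.03°  ✓
  (0,6): δ = 95.52°  ·
  (1,2): δ = 107.76°  ·
  (1,3): δ = 53.23°  ✓
  (1,4): δ = 31.08°  ✓
  (1,5): δ = 8.82°  ✓
  (1,6): δ = 46.67°  ✓
  (2,3): δ = 125.47°  ·
  (2,4): δ = 103.33°  ·
  (2,5): δ = 81.06°  ·
  (2,6): δ = 25.57°  ✓
  (3,4): δ = 157.86°  ·
  (3,5): δ = 135.59°  ·
  (3,6): δ = 80.10°  ·
  (4,5): δ = 157.73°  ·
  (4,6): δ = 102.24°  ·
  (5,6): δ = 124.51°  ·
antipodal pairs: 9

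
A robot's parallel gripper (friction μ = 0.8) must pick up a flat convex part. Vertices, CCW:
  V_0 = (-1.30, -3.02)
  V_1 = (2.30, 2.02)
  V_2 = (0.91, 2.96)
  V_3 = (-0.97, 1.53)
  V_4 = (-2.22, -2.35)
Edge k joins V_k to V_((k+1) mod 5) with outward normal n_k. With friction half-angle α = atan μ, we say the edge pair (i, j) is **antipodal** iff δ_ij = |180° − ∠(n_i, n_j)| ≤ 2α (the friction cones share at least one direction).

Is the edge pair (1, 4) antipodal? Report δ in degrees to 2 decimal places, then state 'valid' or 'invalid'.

δ = 2.00°, valid

α = atan 0.8 = 38.66°;  2α = 77.32°
edge 1: e_1 = (-1.39, +0.94);  n_1 = (+0.5602, +0.8284)
edge 4: e_4 = (+0.92, -0.67);  n_4 = (-0.5887, -0.8084)
∠(n_1, n_4) = 178.00°
δ = |180° − 178.00°| = 2.00°
2.00° ≤ 2α = 77.32°  →  valid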